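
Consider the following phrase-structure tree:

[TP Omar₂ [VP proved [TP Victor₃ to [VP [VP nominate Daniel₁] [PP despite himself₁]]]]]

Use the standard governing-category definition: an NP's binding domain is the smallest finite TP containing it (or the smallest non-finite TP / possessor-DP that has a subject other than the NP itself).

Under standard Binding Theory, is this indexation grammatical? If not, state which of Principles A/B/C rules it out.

The two coindexed NPs are *Daniel₁* and *himself₁*.
*himself₁* is an anaphor. Principle A requires it to be bound within its binding domain — the embedded TP, whose subject is Victor₃.
Within that domain it is c-commanded by *Victor₃*, which does not share its index.
*Daniel₁* does not c-command the anaphor at all.
The anaphor is unbound in its domain → Principle A violation.

Principle A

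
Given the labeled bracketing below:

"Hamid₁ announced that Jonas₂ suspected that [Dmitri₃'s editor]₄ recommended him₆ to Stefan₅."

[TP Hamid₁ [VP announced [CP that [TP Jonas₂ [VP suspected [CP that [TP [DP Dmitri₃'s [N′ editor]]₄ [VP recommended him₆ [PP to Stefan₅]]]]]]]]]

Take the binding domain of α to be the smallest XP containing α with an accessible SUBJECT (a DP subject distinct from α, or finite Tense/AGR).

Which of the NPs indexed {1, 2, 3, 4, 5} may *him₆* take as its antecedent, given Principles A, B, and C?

*him* is a pronoun, so Principle B applies: it must be free in its binding domain.
Binding domain of *him₆*: the embedded TP, whose subject is [Dmitri₃'s editor]₄.
*Hamid₁* c-commands the pronoun but from outside its binding domain, and is not c-commanded by it → coindexation permitted.
*Jonas₂* c-commands the pronoun but from outside its binding domain, and is not c-commanded by it → coindexation permitted.
*Dmitri₃* and the pronoun do not c-command one another → neither Principle B nor Principle C is at stake; coindexation permitted.
*[Dmitri₃'s editor]₄* c-commands the pronoun within its binding domain → coindexation would violate Principle B.
*Stefan₅*: the pronoun c-commands this R-expression → coindexation would violate Principle C on *Stefan₅*.

{1, 2, 3}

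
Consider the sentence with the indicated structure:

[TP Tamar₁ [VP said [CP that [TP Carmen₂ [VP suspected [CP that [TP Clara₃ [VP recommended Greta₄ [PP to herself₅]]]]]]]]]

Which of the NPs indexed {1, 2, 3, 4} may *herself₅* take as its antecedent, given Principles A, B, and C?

*herself* is an anaphor, so Principle A applies: it must be bound in its binding domain.
Binding domain of *herself₅*: the embedded TP, whose subject is Clara₃.
*Tamar₁* c-commands the anaphor but is outside its binding domain → cannot satisfy Principle A.
*Carmen₂* c-commands the anaphor but is outside its binding domain → cannot satisfy Principle A.
*Clara₃* c-commands the anaphor within its binding domain → licit binder.
*Greta₄* c-commands the anaphor within its binding domain → licit binder.

{3, 4}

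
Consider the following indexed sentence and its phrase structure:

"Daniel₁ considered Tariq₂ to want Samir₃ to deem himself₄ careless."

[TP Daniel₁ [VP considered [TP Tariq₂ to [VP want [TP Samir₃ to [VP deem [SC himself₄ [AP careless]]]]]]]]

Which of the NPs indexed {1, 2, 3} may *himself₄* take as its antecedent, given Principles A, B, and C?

{3}

*himself* is an anaphor, so Principle A applies: it must be bound in its binding domain.
Binding domain of *himself₄*: the embedded TP, whose subject is Samir₃.
*Daniel₁* c-commands the anaphor but is outside its binding domain → cannot satisfy Principle A.
*Tariq₂* c-commands the anaphor but is outside its binding domain → cannot satisfy Principle A.
*Samir₃* c-commands the anaphor within its binding domain → licit binder.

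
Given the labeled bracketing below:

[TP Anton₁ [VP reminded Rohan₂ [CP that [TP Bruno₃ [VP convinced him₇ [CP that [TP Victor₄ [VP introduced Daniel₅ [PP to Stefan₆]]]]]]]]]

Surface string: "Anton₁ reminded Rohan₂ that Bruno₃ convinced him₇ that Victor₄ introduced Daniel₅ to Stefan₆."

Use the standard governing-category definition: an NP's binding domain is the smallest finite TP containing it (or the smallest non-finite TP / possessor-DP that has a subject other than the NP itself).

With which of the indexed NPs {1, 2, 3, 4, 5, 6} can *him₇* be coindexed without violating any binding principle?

*him* is a pronoun, so Principle B applies: it must be free in its binding domain.
Binding domain of *him₇*: the embedded TP, whose subject is Bruno₃.
*Anton₁* c-commands the pronoun but from outside its binding domain, and is not c-commanded by it → coindexation permitted.
*Rohan₂* c-commands the pronoun but from outside its binding domain, and is not c-commanded by it → coindexation permitted.
*Bruno₃* c-commands the pronoun within its binding domain → coindexation would violate Principle B.
*Victor₄*: the pronoun c-commands this R-expression → coindexation would violate Principle C on *Victor₄*.
*Daniel₅*: the pronoun c-commands this R-expression → coindexation would violate Principle C on *Daniel₅*.
*Stefan₆*: the pronoun c-commands this R-expression → coindexation would violate Principle C on *Stefan₆*.

{1, 2}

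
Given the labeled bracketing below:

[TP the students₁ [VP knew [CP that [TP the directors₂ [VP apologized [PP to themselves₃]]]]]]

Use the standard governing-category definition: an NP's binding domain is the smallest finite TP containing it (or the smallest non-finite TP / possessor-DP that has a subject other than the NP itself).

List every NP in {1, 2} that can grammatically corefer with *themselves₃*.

*themselves* is an anaphor, so Principle A applies: it must be bound in its binding domain.
Binding domain of *themselves₃*: the embedded TP, whose subject is the directors₂.
*the students₁* c-commands the anaphor but is outside its binding domain → cannot satisfy Principle A.
*the directors₂* c-commands the anaphor within its binding domain → licit binder.

{2}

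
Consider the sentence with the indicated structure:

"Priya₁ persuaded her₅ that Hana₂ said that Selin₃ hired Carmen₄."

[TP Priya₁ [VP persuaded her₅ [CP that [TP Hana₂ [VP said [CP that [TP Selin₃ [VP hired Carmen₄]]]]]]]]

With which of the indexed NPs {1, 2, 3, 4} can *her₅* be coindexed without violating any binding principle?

none

*her* is a pronoun, so Principle B applies: it must be free in its binding domain.
Binding domain of *her₅*: the matrix TP, whose subject is Priya₁.
*Priya₁* c-commands the pronoun within its binding domain → coindexation would violate Principle B.
*Hana₂*: the pronoun c-commands this R-expression → coindexation would violate Principle C on *Hana₂*.
*Selin₃*: the pronoun c-commands this R-expression → coindexation would violate Principle C on *Selin₃*.
*Carmen₄*: the pronoun c-commands this R-expression → coindexation would violate Principle C on *Carmen₄*.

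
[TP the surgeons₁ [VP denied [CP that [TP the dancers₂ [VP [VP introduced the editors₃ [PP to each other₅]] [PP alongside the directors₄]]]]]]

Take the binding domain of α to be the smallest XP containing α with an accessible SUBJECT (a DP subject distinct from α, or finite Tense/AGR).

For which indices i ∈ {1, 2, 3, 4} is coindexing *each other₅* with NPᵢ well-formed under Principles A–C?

*each other* is an anaphor, so Principle A applies: it must be bound in its binding domain.
Binding domain of *each other₅*: the embedded TP, whose subject is the dancers₂.
*the surgeons₁* c-commands the anaphor but is outside its binding domain → cannot satisfy Principle A.
*the dancers₂* c-commands the anaphor within its binding domain → licit binder.
*the editors₃* c-commands the anaphor within its binding domain → licit binder.
*the directors₄* does not c-command the anaphor → cannot bind it.

{2, 3}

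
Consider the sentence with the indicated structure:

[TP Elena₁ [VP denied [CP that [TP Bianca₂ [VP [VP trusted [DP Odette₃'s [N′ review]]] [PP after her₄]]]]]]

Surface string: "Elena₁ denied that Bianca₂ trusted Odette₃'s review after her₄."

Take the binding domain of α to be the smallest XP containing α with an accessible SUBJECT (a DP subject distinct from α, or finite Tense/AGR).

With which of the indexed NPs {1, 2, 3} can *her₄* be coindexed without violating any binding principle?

*her* is a pronoun, so Principle B applies: it must be free in its binding domain.
Binding domain of *her₄*: the embedded TP, whose subject is Bianca₂.
*Elena₁* c-commands the pronoun but from outside its binding domain, and is not c-commanded by it → coindexation permitted.
*Bianca₂* c-commands the pronoun within its binding domain → coindexation would violate Principle B.
*Odette₃* and the pronoun do not c-command one another → neither Principle B nor Principle C is at stake; coindexation permitted.

{1, 3}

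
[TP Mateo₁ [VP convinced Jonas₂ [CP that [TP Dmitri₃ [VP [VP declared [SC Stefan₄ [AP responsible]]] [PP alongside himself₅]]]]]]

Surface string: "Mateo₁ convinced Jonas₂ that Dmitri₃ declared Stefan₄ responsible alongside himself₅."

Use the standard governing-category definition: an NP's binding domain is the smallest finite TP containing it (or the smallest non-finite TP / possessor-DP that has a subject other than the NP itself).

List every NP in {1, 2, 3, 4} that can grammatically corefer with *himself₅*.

{3}

*himself* is an anaphor, so Principle A applies: it must be bound in its binding domain.
Binding domain of *himself₅*: the embedded TP, whose subject is Dmitri₃.
*Mateo₁* c-commands the anaphor but is outside its binding domain → cannot satisfy Principle A.
*Jonas₂* c-commands the anaphor but is outside its binding domain → cannot satisfy Principle A.
*Dmitri₃* c-commands the anaphor within its binding domain → licit binder.
*Stefan₄* does not c-command the anaphor → cannot bind it.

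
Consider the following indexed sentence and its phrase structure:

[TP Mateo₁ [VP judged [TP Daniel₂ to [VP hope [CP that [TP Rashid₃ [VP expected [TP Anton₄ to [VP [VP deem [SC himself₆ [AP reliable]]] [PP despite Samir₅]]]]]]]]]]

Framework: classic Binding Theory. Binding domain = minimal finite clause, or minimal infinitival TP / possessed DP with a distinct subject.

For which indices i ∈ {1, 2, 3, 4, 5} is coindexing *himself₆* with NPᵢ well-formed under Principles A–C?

{4}

*himself* is an anaphor, so Principle A applies: it must be bound in its binding domain.
Binding domain of *himself₆*: the embedded TP, whose subject is Anton₄.
*Mateo₁* c-commands the anaphor but is outside its binding domain → cannot satisfy Principle A.
*Daniel₂* c-commands the anaphor but is outside its binding domain → cannot satisfy Principle A.
*Rashid₃* c-commands the anaphor but is outside its binding domain → cannot satisfy Principle A.
*Anton₄* c-commands the anaphor within its binding domain → licit binder.
*Samir₅* does not c-command the anaphor → cannot bind it.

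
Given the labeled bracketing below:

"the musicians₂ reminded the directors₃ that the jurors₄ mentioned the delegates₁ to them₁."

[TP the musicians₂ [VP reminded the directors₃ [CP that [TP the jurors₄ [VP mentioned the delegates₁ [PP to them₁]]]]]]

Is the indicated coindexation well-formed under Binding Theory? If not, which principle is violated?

The two coindexed NPs are *the delegates₁* and *them₁*.
*them₁* is a pronoun. Its binding domain is the embedded TP, whose subject is the jurors₄.
*the delegates₁* c-commands it within that domain and carries the same index.
The pronoun is locally bound → Principle B violation.

Principle B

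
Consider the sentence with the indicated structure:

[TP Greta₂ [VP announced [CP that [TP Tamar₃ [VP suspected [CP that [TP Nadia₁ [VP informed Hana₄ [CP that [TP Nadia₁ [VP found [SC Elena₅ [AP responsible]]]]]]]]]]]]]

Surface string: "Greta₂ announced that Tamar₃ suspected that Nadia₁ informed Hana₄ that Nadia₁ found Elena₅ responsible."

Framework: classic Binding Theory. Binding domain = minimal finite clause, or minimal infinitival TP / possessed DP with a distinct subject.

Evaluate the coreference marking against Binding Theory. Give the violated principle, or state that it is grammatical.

The two coindexed NPs are *Nadia₁* (the higher occurrence) and *Nadia₁* (the lower occurrence).
*Nadia₁* (the lower occurrence) is an R-expression. Principle C requires it to be free everywhere.
*Nadia₁* (the higher occurrence) c-commands it and carries the same index.
The R-expression is bound → Principle C violation.

Principle C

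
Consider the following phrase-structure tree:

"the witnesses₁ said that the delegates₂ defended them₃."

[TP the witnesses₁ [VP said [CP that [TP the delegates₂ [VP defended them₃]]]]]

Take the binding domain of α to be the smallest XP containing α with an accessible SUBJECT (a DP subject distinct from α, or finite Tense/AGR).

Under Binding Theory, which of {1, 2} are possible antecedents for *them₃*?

{1}

*them* is a pronoun, so Principle B applies: it must be free in its binding domain.
Binding domain of *them₃*: the embedded TP, whose subject is the delegates₂.
*the witnesses₁* c-commands the pronoun but from outside its binding domain, and is not c-commanded by it → coindexation permitted.
*the delegates₂* c-commands the pronoun within its binding domain → coindexation would violate Principle B.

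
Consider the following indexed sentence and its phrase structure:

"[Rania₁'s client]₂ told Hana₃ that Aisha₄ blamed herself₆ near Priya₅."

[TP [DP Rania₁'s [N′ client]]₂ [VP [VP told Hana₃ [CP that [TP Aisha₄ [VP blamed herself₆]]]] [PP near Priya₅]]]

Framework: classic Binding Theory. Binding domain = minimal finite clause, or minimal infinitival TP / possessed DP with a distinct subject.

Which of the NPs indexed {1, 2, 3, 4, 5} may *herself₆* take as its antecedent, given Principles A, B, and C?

*herself* is an anaphor, so Principle A applies: it must be bound in its binding domain.
Binding domain of *herself₆*: the embedded TP, whose subject is Aisha₄.
*Rania₁* does not c-command the anaphor → cannot bind it.
*[Rania₁'s client]₂* c-commands the anaphor but is outside its binding domain → cannot satisfy Principle A.
*Hana₃* c-commands the anaphor but is outside its binding domain → cannot satisfy Principle A.
*Aisha₄* c-commands the anaphor within its binding domain → licit binder.
*Priya₅* does not c-command the anaphor → cannot bind it.

{4}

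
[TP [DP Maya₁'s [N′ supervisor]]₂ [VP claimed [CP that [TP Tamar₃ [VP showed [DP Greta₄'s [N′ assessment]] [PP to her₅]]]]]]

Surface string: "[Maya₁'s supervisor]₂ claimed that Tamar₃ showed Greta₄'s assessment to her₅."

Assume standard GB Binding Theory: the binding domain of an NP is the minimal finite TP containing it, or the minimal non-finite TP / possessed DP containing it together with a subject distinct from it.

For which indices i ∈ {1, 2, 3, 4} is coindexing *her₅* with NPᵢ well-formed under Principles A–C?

{1, 2, 4}

*her* is a pronoun, so Principle B applies: it must be free in its binding domain.
Binding domain of *her₅*: the embedded TP, whose subject is Tamar₃.
*Maya₁* and the pronoun do not c-command one another → neither Principle B nor Principle C is at stake; coindexation permitted.
*[Maya₁'s supervisor]₂* c-commands the pronoun but from outside its binding domain, and is not c-commanded by it → coindexation permitted.
*Tamar₃* c-commands the pronoun within its binding domain → coindexation would violate Principle B.
*Greta₄* and the pronoun do not c-command one another → neither Principle B nor Principle C is at stake; coindexation permitted.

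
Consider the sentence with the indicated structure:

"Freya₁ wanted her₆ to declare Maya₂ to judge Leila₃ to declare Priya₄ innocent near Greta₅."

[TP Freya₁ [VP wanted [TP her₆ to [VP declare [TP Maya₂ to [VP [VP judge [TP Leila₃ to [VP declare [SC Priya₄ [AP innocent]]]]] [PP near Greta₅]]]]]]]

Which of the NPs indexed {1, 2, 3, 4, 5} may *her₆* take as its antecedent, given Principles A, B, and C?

*her* is a pronoun, so Principle B applies: it must be free in its binding domain.
Binding domain of *her₆*: the matrix TP, whose subject is Freya₁.
*Freya₁* c-commands the pronoun within its binding domain → coindexation would violate Principle B.
*Maya₂*: the pronoun c-commands this R-expression → coindexation would violate Principle C on *Maya₂*.
*Leila₃*: the pronoun c-commands this R-expression → coindexation would violate Principle C on *Leila₃*.
*Priya₄*: the pronoun c-commands this R-expression → coindexation would violate Principle C on *Priya₄*.
*Greta₅*: the pronoun c-commands this R-expression → coindexation would violate Principle C on *Greta₅*.

none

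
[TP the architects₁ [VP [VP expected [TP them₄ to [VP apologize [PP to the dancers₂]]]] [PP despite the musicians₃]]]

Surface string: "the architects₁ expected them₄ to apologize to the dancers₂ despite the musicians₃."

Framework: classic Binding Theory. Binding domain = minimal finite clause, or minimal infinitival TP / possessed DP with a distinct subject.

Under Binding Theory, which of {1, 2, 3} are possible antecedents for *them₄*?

*them* is a pronoun, so Principle B applies: it must be free in its binding domain.
Binding domain of *them₄*: the matrix TP, whose subject is the architects₁.
*the architects₁* c-commands the pronoun within its binding domain → coindexation would violate Principle B.
*the dancers₂*: the pronoun c-commands this R-expression → coindexation would violate Principle C on *the dancers₂*.
*the musicians₃* and the pronoun do not c-command one another → neither Principle B nor Principle C is at stake; coindexation permitted.

{3}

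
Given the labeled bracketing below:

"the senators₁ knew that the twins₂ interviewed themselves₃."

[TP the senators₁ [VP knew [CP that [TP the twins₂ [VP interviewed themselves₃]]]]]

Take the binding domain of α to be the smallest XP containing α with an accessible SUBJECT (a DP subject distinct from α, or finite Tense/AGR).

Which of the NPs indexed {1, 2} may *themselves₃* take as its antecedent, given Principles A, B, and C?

{2}

*themselves* is an anaphor, so Principle A applies: it must be bound in its binding domain.
Binding domain of *themselves₃*: the embedded TP, whose subject is the twins₂.
*the senators₁* c-commands the anaphor but is outside its binding domain → cannot satisfy Principle A.
*the twins₂* c-commands the anaphor within its binding domain → licit binder.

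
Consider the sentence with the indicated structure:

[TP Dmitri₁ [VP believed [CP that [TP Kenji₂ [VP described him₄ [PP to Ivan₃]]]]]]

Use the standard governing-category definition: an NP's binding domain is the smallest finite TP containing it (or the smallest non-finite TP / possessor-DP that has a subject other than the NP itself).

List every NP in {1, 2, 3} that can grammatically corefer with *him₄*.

*him* is a pronoun, so Principle B applies: it must be free in its binding domain.
Binding domain of *him₄*: the embedded TP, whose subject is Kenji₂.
*Dmitri₁* c-commands the pronoun but from outside its binding domain, and is not c-commanded by it → coindexation permitted.
*Kenji₂* c-commands the pronoun within its binding domain → coindexation would violate Principle B.
*Ivan₃*: the pronoun c-commands this R-expression → coindexation would violate Principle C on *Ivan₃*.

{1}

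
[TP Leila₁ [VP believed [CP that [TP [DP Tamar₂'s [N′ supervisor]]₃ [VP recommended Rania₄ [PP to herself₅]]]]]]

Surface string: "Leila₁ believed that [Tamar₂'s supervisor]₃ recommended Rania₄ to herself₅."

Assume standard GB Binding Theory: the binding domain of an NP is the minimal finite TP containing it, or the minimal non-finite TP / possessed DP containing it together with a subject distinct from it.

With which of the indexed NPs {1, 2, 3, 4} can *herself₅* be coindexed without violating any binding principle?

{3, 4}

*herself* is an anaphor, so Principle A applies: it must be bound in its binding domain.
Binding domain of *herself₅*: the embedded TP, whose subject is [Tamar₂'s supervisor]₃.
*Leila₁* c-commands the anaphor but is outside its binding domain → cannot satisfy Principle A.
*Tamar₂* does not c-command the anaphor → cannot bind it.
*[Tamar₂'s supervisor]₃* c-commands the anaphor within its binding domain → licit binder.
*Rania₄* c-commands the anaphor within its binding domain → licit binder.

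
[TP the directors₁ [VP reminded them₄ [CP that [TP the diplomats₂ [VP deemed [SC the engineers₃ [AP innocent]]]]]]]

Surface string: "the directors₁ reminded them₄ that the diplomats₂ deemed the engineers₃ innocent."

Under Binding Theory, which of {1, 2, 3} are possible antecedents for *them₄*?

none

*them* is a pronoun, so Principle B applies: it must be free in its binding domain.
Binding domain of *them₄*: the matrix TP, whose subject is the directors₁.
*the directors₁* c-commands the pronoun within its binding domain → coindexation would violate Principle B.
*the diplomats₂*: the pronoun c-commands this R-expression → coindexation would violate Principle C on *the diplomats₂*.
*the engineers₃*: the pronoun c-commands this R-expression → coindexation would violate Principle C on *the engineers₃*.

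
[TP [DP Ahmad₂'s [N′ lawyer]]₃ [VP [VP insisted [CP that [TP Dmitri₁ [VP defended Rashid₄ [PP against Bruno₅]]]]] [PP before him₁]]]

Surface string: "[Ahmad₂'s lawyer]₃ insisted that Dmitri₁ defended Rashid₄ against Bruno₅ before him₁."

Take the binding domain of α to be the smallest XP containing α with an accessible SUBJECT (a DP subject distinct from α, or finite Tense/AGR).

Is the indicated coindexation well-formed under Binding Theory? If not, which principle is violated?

grammatical

The two coindexed NPs are *Dmitri₁* and *him₁*.
*him₁* is a pronoun; its binding domain is the matrix TP, whose subject is [Ahmad₂'s lawyer]₃. Within that domain it is c-commanded only by *[Ahmad₂'s lawyer]₃*, which carries a different index — the pronoun is free locally, so Principle B holds.
*Dmitri₁* is an R-expression; *him₁* does not c-command it, and no other NP shares its index, so Principle C is satisfied.
All principles are respected.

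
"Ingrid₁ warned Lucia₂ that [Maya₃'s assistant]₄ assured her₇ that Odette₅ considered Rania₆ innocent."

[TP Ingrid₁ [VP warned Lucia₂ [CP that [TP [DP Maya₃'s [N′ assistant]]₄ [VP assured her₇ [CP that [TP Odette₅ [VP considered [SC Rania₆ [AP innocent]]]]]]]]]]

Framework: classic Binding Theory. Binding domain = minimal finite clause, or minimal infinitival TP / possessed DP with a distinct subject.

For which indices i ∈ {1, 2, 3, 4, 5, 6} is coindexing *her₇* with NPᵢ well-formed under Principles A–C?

{1, 2, 3}

*her* is a pronoun, so Principle B applies: it must be free in its binding domain.
Binding domain of *her₇*: the embedded TP, whose subject is [Maya₃'s assistant]₄.
*Ingrid₁* c-commands the pronoun but from outside its binding domain, and is not c-commanded by it → coindexation permitted.
*Lucia₂* c-commands the pronoun but from outside its binding domain, and is not c-commanded by it → coindexation permitted.
*Maya₃* and the pronoun do not c-command one another → neither Principle B nor Principle C is at stake; coindexation permitted.
*[Maya₃'s assistant]₄* c-commands the pronoun within its binding domain → coindexation would violate Principle B.
*Odette₅*: the pronoun c-commands this R-expression → coindexation would violate Principle C on *Odette₅*.
*Rania₆*: the pronoun c-commands this R-expression → coindexation would violate Principle C on *Rania₆*.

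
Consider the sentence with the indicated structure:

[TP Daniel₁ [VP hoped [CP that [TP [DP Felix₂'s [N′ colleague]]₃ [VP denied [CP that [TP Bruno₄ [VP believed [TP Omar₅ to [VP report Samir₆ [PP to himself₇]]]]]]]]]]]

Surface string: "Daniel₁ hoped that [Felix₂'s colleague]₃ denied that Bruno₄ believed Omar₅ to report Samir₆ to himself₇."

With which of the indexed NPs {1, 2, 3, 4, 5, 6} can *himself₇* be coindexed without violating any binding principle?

{5, 6}

*himself* is an anaphor, so Principle A applies: it must be bound in its binding domain.
Binding domain of *himself₇*: the embedded TP, whose subject is Omar₅.
*Daniel₁* c-commands the anaphor but is outside its binding domain → cannot satisfy Principle A.
*Felix₂* does not c-command the anaphor → cannot bind it.
*[Felix₂'s colleague]₃* c-commands the anaphor but is outside its binding domain → cannot satisfy Principle A.
*Bruno₄* c-commands the anaphor but is outside its binding domain → cannot satisfy Principle A.
*Omar₅* c-commands the anaphor within its binding domain → licit binder.
*Samir₆* c-commands the anaphor within its binding domain → licit binder.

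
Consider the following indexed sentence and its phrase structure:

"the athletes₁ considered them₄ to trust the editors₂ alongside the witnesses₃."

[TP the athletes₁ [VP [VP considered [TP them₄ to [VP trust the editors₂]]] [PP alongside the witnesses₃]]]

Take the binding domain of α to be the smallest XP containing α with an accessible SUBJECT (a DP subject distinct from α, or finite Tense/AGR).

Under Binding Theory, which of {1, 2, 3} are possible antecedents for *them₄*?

*them* is a pronoun, so Principle B applies: it must be free in its binding domain.
Binding domain of *them₄*: the matrix TP, whose subject is the athletes₁.
*the athletes₁* c-commands the pronoun within its binding domain → coindexation would violate Principle B.
*the editors₂*: the pronoun c-commands this R-expression → coindexation would violate Principle C on *the editors₂*.
*the witnesses₃* and the pronoun do not c-command one another → neither Principle B nor Principle C is at stake; coindexation permitted.

{3}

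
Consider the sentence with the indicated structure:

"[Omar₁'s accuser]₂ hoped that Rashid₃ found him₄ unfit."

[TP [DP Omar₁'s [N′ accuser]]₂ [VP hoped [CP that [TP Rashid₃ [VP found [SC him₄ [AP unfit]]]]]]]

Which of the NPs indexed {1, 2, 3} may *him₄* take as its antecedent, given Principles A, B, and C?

*him* is a pronoun, so Principle B applies: it must be free in its binding domain.
Binding domain of *him₄*: the embedded TP, whose subject is Rashid₃.
*Omar₁* and the pronoun do not c-command one another → neither Principle B nor Principle C is at stake; coindexation permitted.
*[Omar₁'s accuser]₂* c-commands the pronoun but from outside its binding domain, and is not c-commanded by it → coindexation permitted.
*Rashid₃* c-commands the pronoun within its binding domain → coindexation would violate Principle B.

{1, 2}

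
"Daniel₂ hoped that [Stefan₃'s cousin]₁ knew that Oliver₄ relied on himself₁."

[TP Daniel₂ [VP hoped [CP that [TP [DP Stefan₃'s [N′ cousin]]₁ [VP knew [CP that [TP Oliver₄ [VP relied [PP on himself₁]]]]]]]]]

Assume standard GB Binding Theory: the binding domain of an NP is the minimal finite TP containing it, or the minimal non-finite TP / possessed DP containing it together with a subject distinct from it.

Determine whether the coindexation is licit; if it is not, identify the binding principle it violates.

The two coindexed NPs are *[Stefan₃'s cousin]₁* and *himself₁*.
*himself₁* is an anaphor. Principle A requires it to be bound within its binding domain — the embedded TP, whose subject is Oliver₄.
Within that domain it is c-commanded by *Oliver₄*, which does not share its index.
*[Stefan₃'s cousin]₁* does c-command the anaphor, but from outside its binding domain.
The anaphor is unbound in its domain → Principle A violation.

Principle A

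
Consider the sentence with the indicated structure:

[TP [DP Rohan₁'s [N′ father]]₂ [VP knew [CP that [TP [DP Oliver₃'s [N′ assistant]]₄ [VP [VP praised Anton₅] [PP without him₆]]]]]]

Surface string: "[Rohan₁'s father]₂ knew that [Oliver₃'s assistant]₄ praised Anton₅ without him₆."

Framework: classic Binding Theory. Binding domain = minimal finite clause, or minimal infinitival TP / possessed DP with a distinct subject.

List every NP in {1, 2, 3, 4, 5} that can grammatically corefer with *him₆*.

{1, 2, 3, 5}

*him* is a pronoun, so Principle B applies: it must be free in its binding domain.
Binding domain of *him₆*: the embedded TP, whose subject is [Oliver₃'s assistant]₄.
*Rohan₁* and the pronoun do not c-command one another → neither Principle B nor Principle C is at stake; coindexation permitted.
*[Rohan₁'s father]₂* c-commands the pronoun but from outside its binding domain, and is not c-commanded by it → coindexation permitted.
*Oliver₃* and the pronoun do not c-command one another → neither Principle B nor Principle C is at stake; coindexation permitted.
*[Oliver₃'s assistant]₄* c-commands the pronoun within its binding domain → coindexation would violate Principle B.
*Anton₅* and the pronoun do not c-command one another → neither Principle B nor Principle C is at stake; coindexation permitted.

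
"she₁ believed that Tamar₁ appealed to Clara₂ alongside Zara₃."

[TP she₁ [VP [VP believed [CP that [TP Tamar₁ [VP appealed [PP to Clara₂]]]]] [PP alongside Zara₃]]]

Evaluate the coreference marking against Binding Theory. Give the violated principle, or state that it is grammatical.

The two coindexed NPs are *she₁* and *Tamar₁*.
*Tamar₁* is an R-expression. Principle C requires it to be free everywhere.
*she₁* c-commands it and carries the same index.
The R-expression is bound → Principle C violation.

Principle C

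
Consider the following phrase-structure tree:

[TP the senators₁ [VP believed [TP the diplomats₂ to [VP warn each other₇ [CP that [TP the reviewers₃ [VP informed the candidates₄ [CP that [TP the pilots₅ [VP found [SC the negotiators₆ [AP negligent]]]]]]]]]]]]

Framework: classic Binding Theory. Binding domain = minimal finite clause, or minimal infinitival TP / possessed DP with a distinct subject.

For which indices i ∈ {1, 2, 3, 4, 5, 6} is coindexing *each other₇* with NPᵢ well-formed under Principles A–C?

*each other* is an anaphor, so Principle A applies: it must be bound in its binding domain.
Binding domain of *each other₇*: the embedded TP, whose subject is the diplomats₂.
*the senators₁* c-commands the anaphor but is outside its binding domain → cannot satisfy Principle A.
*the diplomats₂* c-commands the anaphor within its binding domain → licit binder.
*the reviewers₃* does not c-command the anaphor → cannot bind it.
*the candidates₄* does not c-command the anaphor → cannot bind it.
*the pilots₅* does not c-command the anaphor → cannot bind it.
*the negotiators₆* does not c-command the anaphor → cannot bind it.

{2}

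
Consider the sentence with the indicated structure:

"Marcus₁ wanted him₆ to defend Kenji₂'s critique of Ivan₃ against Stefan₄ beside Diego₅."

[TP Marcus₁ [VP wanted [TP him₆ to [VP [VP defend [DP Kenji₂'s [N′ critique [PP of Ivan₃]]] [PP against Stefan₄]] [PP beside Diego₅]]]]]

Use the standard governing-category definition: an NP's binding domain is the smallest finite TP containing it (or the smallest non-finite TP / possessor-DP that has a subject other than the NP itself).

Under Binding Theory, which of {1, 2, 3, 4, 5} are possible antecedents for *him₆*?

*him* is a pronoun, so Principle B applies: it must be free in its binding domain.
Binding domain of *him₆*: the matrix TP, whose subject is Marcus₁.
*Marcus₁* c-commands the pronoun within its binding domain → coindexation would violate Principle B.
*Kenji₂*: the pronoun c-commands this R-expression → coindexation would violate Principle C on *Kenji₂*.
*Ivan₃*: the pronoun c-commands this R-expression → coindexation would violate Principle C on *Ivan₃*.
*Stefan₄*: the pronoun c-commands this R-expression → coindexation would violate Principle C on *Stefan₄*.
*Diego₅*: the pronoun c-commands this R-expression → coindexation would violate Principle C on *Diego₅*.

none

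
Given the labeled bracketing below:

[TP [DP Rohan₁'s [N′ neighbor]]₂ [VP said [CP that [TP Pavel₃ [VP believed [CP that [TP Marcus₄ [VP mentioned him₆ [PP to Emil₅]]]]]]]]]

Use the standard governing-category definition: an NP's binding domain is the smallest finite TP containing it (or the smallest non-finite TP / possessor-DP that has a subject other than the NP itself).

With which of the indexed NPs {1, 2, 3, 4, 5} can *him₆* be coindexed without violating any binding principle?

*him* is a pronoun, so Principle B applies: it must be free in its binding domain.
Binding domain of *him₆*: the embedded TP, whose subject is Marcus₄.
*Rohan₁* and the pronoun do not c-command one another → neither Principle B nor Principle C is at stake; coindexation permitted.
*[Rohan₁'s neighbor]₂* c-commands the pronoun but from outside its binding domain, and is not c-commanded by it → coindexation permitted.
*Pavel₃* c-commands the pronoun but from outside its binding domain, and is not c-commanded by it → coindexation permitted.
*Marcus₄* c-commands the pronoun within its binding domain → coindexation would violate Principle B.
*Emil₅*: the pronoun c-commands this R-expression → coindexation would violate Principle C on *Emil₅*.

{1, 2, 3}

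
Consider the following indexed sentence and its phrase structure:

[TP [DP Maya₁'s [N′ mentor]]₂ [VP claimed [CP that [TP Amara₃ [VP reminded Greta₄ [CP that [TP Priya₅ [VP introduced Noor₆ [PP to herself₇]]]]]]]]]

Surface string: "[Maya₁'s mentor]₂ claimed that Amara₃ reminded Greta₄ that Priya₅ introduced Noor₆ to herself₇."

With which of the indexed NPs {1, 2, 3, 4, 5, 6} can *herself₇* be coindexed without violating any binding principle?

{5, 6}

*herself* is an anaphor, so Principle A applies: it must be bound in its binding domain.
Binding domain of *herself₇*: the embedded TP, whose subject is Priya₅.
*Maya₁* does not c-command the anaphor → cannot bind it.
*[Maya₁'s mentor]₂* c-commands the anaphor but is outside its binding domain → cannot satisfy Principle A.
*Amara₃* c-commands the anaphor but is outside its binding domain → cannot satisfy Principle A.
*Greta₄* c-commands the anaphor but is outside its binding domain → cannot satisfy Principle A.
*Priya₅* c-commands the anaphor within its binding domain → licit binder.
*Noor₆* c-commands the anaphor within its binding domain → licit binder.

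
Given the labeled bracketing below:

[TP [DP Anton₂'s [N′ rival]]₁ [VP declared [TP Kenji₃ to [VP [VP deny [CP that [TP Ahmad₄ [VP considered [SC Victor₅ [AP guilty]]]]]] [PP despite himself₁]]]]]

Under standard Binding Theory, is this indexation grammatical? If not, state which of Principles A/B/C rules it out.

The two coindexed NPs are *[Anton₂'s rival]₁* and *himself₁*.
*himself₁* is an anaphor. Principle A requires it to be bound within its binding domain — the embedded TP, whose subject is Kenji₃.
Within that domain it is c-commanded by *Kenji₃*, which does not share its index.
*[Anton₂'s rival]₁* does c-command the anaphor, but from outside its binding domain.
The anaphor is unbound in its domain → Principle A violation.

Principle A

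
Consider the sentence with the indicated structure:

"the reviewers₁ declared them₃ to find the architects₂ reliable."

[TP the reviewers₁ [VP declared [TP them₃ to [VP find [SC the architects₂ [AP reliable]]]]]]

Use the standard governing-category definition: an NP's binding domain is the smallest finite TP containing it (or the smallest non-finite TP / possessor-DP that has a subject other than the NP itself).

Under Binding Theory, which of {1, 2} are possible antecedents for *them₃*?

*them* is a pronoun, so Principle B applies: it must be free in its binding domain.
Binding domain of *them₃*: the matrix TP, whose subject is the reviewers₁.
*the reviewers₁* c-commands the pronoun within its binding domain → coindexation would violate Principle B.
*the architects₂*: the pronoun c-commands this R-expression → coindexation would violate Principle C on *the architects₂*.

none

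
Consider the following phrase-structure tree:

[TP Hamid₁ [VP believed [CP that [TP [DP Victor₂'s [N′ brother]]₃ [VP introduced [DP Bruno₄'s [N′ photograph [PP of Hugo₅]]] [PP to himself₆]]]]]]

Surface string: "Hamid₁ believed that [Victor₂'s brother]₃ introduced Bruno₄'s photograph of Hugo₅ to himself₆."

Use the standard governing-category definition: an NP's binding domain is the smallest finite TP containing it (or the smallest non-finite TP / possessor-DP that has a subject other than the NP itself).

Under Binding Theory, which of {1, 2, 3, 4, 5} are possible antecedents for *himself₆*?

{3}

*himself* is an anaphor, so Principle A applies: it must be bound in its binding domain.
Binding domain of *himself₆*: the embedded TP, whose subject is [Victor₂'s brother]₃.
*Hamid₁* c-commands the anaphor but is outside its binding domain → cannot satisfy Principle A.
*Victor₂* does not c-command the anaphor → cannot bind it.
*[Victor₂'s brother]₃* c-commands the anaphor within its binding domain → licit binder.
*Bruno₄* does not c-command the anaphor → cannot bind it.
*Hugo₅* does not c-command the anaphor → cannot bind it.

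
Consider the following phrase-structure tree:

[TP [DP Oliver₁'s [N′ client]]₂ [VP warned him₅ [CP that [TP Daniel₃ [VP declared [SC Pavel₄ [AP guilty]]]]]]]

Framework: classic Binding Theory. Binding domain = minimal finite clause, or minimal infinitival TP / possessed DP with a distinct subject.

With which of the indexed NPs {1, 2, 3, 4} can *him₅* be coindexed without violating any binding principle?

*him* is a pronoun, so Principle B applies: it must be free in its binding domain.
Binding domain of *him₅*: the matrix TP, whose subject is [Oliver₁'s client]₂.
*Oliver₁* and the pronoun do not c-command one another → neither Principle B nor Principle C is at stake; coindexation permitted.
*[Oliver₁'s client]₂* c-commands the pronoun within its binding domain → coindexation would violate Principle B.
*Daniel₃*: the pronoun c-commands this R-expression → coindexation would violate Principle C on *Daniel₃*.
*Pavel₄*: the pronoun c-commands this R-expression → coindexation would violate Principle C on *Pavel₄*.

{1}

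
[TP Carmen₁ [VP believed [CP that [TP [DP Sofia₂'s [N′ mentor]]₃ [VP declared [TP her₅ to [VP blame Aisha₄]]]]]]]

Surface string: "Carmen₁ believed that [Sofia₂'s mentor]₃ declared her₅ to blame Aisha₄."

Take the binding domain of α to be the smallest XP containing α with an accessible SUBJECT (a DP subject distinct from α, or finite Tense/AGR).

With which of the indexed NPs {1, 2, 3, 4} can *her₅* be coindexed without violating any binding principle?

{1, 2}

*her* is a pronoun, so Principle B applies: it must be free in its binding domain.
Binding domain of *her₅*: the embedded TP, whose subject is [Sofia₂'s mentor]₃.
*Carmen₁* c-commands the pronoun but from outside its binding domain, and is not c-commanded by it → coindexation permitted.
*Sofia₂* and the pronoun do not c-command one another → neither Principle B nor Principle C is at stake; coindexation permitted.
*[Sofia₂'s mentor]₃* c-commands the pronoun within its binding domain → coindexation would violate Principle B.
*Aisha₄*: the pronoun c-commands this R-expression → coindexation would violate Principle C on *Aisha₄*.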